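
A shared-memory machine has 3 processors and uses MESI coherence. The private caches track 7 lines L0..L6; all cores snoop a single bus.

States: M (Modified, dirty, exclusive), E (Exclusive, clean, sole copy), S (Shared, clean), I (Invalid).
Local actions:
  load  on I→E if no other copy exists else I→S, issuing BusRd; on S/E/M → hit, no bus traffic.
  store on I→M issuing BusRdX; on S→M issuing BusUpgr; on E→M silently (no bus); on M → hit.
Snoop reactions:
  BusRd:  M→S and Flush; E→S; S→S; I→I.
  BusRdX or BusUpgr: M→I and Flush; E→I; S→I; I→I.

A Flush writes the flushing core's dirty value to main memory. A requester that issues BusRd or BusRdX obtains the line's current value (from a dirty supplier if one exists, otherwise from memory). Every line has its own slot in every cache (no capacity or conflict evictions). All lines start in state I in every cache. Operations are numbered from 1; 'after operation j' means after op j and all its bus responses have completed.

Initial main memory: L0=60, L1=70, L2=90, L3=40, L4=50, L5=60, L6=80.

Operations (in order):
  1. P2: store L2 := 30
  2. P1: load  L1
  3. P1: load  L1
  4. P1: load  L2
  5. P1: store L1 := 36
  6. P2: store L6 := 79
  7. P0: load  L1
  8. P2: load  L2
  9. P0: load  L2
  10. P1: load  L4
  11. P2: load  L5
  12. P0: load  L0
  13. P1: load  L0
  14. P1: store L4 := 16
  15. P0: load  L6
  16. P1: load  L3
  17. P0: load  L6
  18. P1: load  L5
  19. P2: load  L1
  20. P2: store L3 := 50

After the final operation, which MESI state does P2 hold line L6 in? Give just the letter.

state = S

  op1 P2: store L2 := 30 → I/I/M on L2; bus BusRdX; mem=90
  op2 P1: load  L1 → I/E/I on L1; bus BusRd; mem=70
  op3 P1: load  L1 → I/E/I on L1; bus (none); mem=70
  op4 P1: load  L2 → I/S/S on L2; bus BusRd Flush; mem=30
  op5 P1: store L1 := 36 → I/M/I on L1; bus (none); mem=70
  op6 P2: store L6 := 79 → I/I/M on L6; bus BusRdX; mem=80
  op7 P0: load  L1 → S/S/I on L1; bus BusRd Flush; mem=36
  op8 P2: load  L2 → I/S/S on L2; bus (none); mem=30
  op9 P0: load  L2 → S/S/S on L2; bus BusRd; mem=30
  op10 P1: load  L4 → I/E/I on L4; bus BusRd; mem=50
  op11 P2: load  L5 → I/I/E on L5; bus BusRd; mem=60
  op12 P0: load  L0 → E/I/I on L0; bus BusRd; mem=60
  op13 P1: load  L0 → S/S/I on L0; bus BusRd; mem=60
  op14 P1: store L4 := 16 → I/M/I on L4; bus (none); mem=50
  op15 P0: load  L6 → S/I/S on L6; bus BusRd Flush; mem=79
  op16 P1: load  L3 → I/E/I on L3; bus BusRd; mem=40
  op17 P0: load  L6 → S/I/S on L6; bus (none); mem=79
  op18 P1: load  L5 → I/S/S on L5; bus BusRd; mem=60
  op19 P2: load  L1 → S/S/S on L1; bus BusRd; mem=36
  op20 P2: store L3 := 50 → I/I/M on L3; bus BusRdX; mem=40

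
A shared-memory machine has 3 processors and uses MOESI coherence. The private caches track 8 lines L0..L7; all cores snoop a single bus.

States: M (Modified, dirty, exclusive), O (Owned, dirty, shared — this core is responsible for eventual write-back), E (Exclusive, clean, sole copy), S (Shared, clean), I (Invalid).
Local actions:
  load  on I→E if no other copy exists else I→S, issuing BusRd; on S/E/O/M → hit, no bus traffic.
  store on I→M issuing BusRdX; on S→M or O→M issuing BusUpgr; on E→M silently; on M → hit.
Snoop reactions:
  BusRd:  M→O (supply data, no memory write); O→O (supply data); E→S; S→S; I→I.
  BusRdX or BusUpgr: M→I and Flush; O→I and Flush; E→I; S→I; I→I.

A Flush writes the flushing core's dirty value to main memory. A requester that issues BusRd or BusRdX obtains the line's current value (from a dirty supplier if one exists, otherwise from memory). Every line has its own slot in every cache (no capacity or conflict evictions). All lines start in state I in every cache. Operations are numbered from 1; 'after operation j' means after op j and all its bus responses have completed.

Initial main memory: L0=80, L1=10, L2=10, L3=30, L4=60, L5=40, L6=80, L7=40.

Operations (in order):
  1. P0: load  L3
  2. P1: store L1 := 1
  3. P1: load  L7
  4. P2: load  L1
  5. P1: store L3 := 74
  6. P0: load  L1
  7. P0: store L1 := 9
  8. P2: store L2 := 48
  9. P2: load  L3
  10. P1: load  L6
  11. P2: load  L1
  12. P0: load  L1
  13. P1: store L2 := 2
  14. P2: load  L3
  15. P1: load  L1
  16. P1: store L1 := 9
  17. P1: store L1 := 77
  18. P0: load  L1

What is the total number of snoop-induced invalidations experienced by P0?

invalidations = 2

  op1 P0: load  L3 → E/I/I on L3; bus BusRd; mem=30
  op2 P1: store L1 := 1 → I/M/I on L1; bus BusRdX; mem=10
  op3 P1: load  L7 → I/E/I on L7; bus BusRd; mem=40
  op4 P2: load  L1 → I/O/S on L1; bus BusRd; mem=10
  op5 P1: store L3 := 74 → I/M/I on L3; bus BusRdX; mem=30
  op6 P0: load  L1 → S/O/S on L1; bus BusRd; mem=10
  op7 P0: store L1 := 9 → M/I/I on L1; bus BusUpgr Flush; mem=1
  op8 P2: store L2 := 48 → I/I/M on L2; bus BusRdX; mem=10
  op9 P2: load  L3 → I/O/S on L3; bus BusRd; mem=30
  op10 P1: load  L6 → I/E/I on L6; bus BusRd; mem=80
  op11 P2: load  L1 → O/I/S on L1; bus BusRd; mem=1
  op12 P0: load  L1 → O/I/S on L1; bus (none); mem=1
  op13 P1: store L2 := 2 → I/M/I on L2; bus BusRdX Flush; mem=48
  op14 P2: load  L3 → I/O/S on L3; bus (none); mem=30
  op15 P1: load  L1 → O/S/S on L1; bus BusRd; mem=1
  op16 P1: store L1 := 9 → I/M/I on L1; bus BusUpgr Flush; mem=9
  op17 P1: store L1 := 77 → I/M/I on L1; bus (none); mem=9
  op18 P0: load  L1 → S/O/I on L1; bus BusRd; mem=9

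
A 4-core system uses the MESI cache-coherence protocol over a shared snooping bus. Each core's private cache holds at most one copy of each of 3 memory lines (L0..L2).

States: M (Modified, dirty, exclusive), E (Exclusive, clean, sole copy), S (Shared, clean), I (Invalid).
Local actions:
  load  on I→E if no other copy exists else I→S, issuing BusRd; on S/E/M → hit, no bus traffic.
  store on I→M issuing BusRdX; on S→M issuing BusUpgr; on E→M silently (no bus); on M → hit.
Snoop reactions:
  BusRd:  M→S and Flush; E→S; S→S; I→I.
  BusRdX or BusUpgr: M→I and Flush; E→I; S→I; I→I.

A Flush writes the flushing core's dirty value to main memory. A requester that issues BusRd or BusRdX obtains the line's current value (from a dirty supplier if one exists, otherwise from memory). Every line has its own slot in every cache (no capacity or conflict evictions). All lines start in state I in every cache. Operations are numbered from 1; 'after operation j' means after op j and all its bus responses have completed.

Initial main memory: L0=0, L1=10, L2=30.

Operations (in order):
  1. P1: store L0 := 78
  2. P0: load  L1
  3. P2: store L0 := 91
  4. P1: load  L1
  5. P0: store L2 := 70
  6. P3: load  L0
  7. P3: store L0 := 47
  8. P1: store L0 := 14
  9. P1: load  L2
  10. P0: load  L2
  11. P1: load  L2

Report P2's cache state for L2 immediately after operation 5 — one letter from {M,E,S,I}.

step 1: P1: store L0 := 78  ⟶  IMII  (L0)  txn=BusRdX  M[L0]=0
step 2: P0: load  L1  ⟶  EIII  (L1)  txn=BusRd  M[L1]=10
step 3: P2: store L0 := 91  ⟶  IIMI  (L0)  txn=BusRdX+Flush  M[L0]=78
step 4: P1: load  L1  ⟶  SSII  (L1)  txn=BusRd  M[L1]=10
step 5: P0: store L2 := 70  ⟶  MIII  (L2)  txn=BusRdX  M[L2]=30
step 6: P3: load  L0  ⟶  IISS  (L0)  txn=BusRd+Flush  M[L0]=91
step 7: P3: store L0 := 47  ⟶  IIIM  (L0)  txn=BusUpgr  M[L0]=91
step 8: P1: store L0 := 14  ⟶  IMII  (L0)  txn=BusRdX+Flush  M[L0]=47
step 9: P1: load  L2  ⟶  SSII  (L2)  txn=BusRd+Flush  M[L2]=70
step 10: P0: load  L2  ⟶  SSII  (L2)  txn=∅  M[L2]=70
step 11: P1: load  L2  ⟶  SSII  (L2)  txn=∅  M[L2]=70

state = I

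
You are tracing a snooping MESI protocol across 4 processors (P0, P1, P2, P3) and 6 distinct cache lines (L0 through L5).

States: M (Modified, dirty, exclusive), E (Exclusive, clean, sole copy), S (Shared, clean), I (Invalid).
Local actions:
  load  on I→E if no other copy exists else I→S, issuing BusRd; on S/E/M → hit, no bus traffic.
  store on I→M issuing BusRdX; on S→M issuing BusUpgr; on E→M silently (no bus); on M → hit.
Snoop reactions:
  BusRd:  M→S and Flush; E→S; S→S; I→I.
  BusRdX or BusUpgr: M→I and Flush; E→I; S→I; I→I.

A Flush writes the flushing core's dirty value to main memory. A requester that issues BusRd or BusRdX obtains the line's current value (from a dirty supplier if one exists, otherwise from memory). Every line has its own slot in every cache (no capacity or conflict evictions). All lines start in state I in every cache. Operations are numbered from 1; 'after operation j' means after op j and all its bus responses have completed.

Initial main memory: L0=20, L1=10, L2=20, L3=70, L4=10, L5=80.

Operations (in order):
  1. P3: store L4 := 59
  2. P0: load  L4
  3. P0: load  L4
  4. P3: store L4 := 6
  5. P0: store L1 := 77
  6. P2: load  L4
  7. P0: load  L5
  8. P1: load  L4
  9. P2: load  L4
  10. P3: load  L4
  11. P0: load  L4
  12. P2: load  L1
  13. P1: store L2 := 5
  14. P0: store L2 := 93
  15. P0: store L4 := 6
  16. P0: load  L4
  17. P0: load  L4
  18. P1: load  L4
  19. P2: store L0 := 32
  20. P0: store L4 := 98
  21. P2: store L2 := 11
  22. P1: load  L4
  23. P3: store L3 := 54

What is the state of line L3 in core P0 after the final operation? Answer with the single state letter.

state = I

1. P3: store L4 := 59  bus=[BusRdX]  L4: P0=I P1=I P2=I P3=M  mem[L4]=10
2. P0: load  L4  bus=[BusRd,Flush]  L4: P0=S P1=I P2=I P3=S  mem[L4]=59
3. P0: load  L4  bus=[-]  L4: P0=S P1=I P2=I P3=S  mem[L4]=59
4. P3: store L4 := 6  bus=[BusUpgr]  L4: P0=I P1=I P2=I P3=M  mem[L4]=59
5. P0: store L1 := 77  bus=[BusRdX]  L1: P0=M P1=I P2=I P3=I  mem[L1]=10
6. P2: load  L4  bus=[BusRd,Flush]  L4: P0=I P1=I P2=S P3=S  mem[L4]=6
7. P0: load  L5  bus=[BusRd]  L5: P0=E P1=I P2=I P3=I  mem[L5]=80
8. P1: load  L4  bus=[BusRd]  L4: P0=I P1=S P2=S P3=S  mem[L4]=6
9. P2: load  L4  bus=[-]  L4: P0=I P1=S P2=S P3=S  mem[L4]=6
10. P3: load  L4  bus=[-]  L4: P0=I P1=S P2=S P3=S  mem[L4]=6
11. P0: load  L4  bus=[BusRd]  L4: P0=S P1=S P2=S P3=S  mem[L4]=6
12. P2: load  L1  bus=[BusRd,Flush]  L1: P0=S P1=I P2=S P3=I  mem[L1]=77
13. P1: store L2 := 5  bus=[BusRdX]  L2: P0=I P1=M P2=I P3=I  mem[L2]=20
14. P0: store L2 := 93  bus=[BusRdX,Flush]  L2: P0=M P1=I P2=I P3=I  mem[L2]=5
15. P0: store L4 := 6  bus=[BusUpgr]  L4: P0=M P1=I P2=I P3=I  mem[L4]=6
16. P0: load  L4  bus=[-]  L4: P0=M P1=I P2=I P3=I  mem[L4]=6
17. P0: load  L4  bus=[-]  L4: P0=M P1=I P2=I P3=I  mem[L4]=6
18. P1: load  L4  bus=[BusRd,Flush]  L4: P0=S P1=S P2=I P3=I  mem[L4]=6
19. P2: store L0 := 32  bus=[BusRdX]  L0: P0=I P1=I P2=M P3=I  mem[L0]=20
20. P0: store L4 := 98  bus=[BusUpgr]  L4: P0=M P1=I P2=I P3=I  mem[L4]=6
21. P2: store L2 := 11  bus=[BusRdX,Flush]  L2: P0=I P1=I P2=M P3=I  mem[L2]=93
22. P1: load  L4  bus=[BusRd,Flush]  L4: P0=S P1=S P2=I P3=I  mem[L4]=98
23. P3: store L3 := 54  bus=[BusRdX]  L3: P0=I P1=I P2=I P3=M  mem[L3]=70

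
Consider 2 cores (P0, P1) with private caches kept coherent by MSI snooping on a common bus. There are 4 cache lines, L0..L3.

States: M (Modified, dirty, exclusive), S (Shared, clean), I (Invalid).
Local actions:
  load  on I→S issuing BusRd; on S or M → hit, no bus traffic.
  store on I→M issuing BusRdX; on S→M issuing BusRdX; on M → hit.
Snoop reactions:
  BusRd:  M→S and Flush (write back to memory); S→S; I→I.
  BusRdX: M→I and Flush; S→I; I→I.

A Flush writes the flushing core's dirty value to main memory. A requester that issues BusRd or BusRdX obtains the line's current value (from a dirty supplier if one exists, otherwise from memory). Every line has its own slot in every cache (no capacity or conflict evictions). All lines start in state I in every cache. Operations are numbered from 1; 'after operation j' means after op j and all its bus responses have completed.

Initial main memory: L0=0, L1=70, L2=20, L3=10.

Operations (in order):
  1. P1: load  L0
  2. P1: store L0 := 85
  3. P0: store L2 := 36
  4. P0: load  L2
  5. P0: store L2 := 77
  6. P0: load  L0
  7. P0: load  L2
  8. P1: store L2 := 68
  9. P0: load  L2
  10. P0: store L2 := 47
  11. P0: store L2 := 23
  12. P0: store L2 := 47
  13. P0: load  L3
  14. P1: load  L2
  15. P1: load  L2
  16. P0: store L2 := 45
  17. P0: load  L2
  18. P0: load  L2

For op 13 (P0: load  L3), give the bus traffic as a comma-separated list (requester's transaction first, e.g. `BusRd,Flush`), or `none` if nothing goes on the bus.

bus = BusRd

1. P1: load  L0  bus=[BusRd]  L0: P0=I P1=S  mem[L0]=0
2. P1: store L0 := 85  bus=[BusRdX]  L0: P0=I P1=M  mem[L0]=0
3. P0: store L2 := 36  bus=[BusRdX]  L2: P0=M P1=I  mem[L2]=20
4. P0: load  L2  bus=[-]  L2: P0=M P1=I  mem[L2]=20
5. P0: store L2 := 77  bus=[-]  L2: P0=M P1=I  mem[L2]=20
6. P0: load  L0  bus=[BusRd,Flush]  L0: P0=S P1=S  mem[L0]=85
7. P0: load  L2  bus=[-]  L2: P0=M P1=I  mem[L2]=20
8. P1: store L2 := 68  bus=[BusRdX,Flush]  L2: P0=I P1=M  mem[L2]=77
9. P0: load  L2  bus=[BusRd,Flush]  L2: P0=S P1=S  mem[L2]=68
10. P0: store L2 := 47  bus=[BusRdX]  L2: P0=M P1=I  mem[L2]=68
11. P0: store L2 := 23  bus=[-]  L2: P0=M P1=I  mem[L2]=68
12. P0: store L2 := 47  bus=[-]  L2: P0=M P1=I  mem[L2]=68
13. P0: load  L3  bus=[BusRd]  L3: P0=S P1=I  mem[L3]=10
14. P1: load  L2  bus=[BusRd,Flush]  L2: P0=S P1=S  mem[L2]=47
15. P1: load  L2  bus=[-]  L2: P0=S P1=S  mem[L2]=47
16. P0: store L2 := 45  bus=[BusRdX]  L2: P0=M P1=I  mem[L2]=47
17. P0: load  L2  bus=[-]  L2: P0=M P1=I  mem[L2]=47
18. P0: load  L2  bus=[-]  L2: P0=M P1=I  mem[L2]=47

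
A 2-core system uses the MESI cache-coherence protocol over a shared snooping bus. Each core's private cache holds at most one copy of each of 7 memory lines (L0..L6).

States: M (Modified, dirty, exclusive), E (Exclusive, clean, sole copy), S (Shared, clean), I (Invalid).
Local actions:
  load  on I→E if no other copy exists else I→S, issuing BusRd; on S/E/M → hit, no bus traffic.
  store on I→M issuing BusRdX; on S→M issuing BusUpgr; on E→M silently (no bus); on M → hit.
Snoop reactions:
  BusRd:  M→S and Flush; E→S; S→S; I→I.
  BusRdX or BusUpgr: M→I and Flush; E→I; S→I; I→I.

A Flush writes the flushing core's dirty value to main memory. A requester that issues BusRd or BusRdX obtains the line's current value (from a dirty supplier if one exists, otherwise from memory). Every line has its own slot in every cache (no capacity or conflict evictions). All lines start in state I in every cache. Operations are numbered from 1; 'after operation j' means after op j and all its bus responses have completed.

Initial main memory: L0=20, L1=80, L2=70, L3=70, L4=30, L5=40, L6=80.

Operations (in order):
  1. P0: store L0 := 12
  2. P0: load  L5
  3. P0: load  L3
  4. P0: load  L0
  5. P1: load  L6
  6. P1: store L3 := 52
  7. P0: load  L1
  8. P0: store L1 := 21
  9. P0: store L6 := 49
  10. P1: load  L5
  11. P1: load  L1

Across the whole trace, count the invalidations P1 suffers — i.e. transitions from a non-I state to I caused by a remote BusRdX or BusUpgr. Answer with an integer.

1. P0: store L0 := 12  bus=[BusRdX]  L0: P0=M P1=I  mem[L0]=20
2. P0: load  L5  bus=[BusRd]  L5: P0=E P1=I  mem[L5]=40
3. P0: load  L3  bus=[BusRd]  L3: P0=E P1=I  mem[L3]=70
4. P0: load  L0  bus=[-]  L0: P0=M P1=I  mem[L0]=20
5. P1: load  L6  bus=[BusRd]  L6: P0=I P1=E  mem[L6]=80
6. P1: store L3 := 52  bus=[BusRdX]  L3: P0=I P1=M  mem[L3]=70
7. P0: load  L1  bus=[BusRd]  L1: P0=E P1=I  mem[L1]=80
8. P0: store L1 := 21  bus=[-]  L1: P0=M P1=I  mem[L1]=80
9. P0: store L6 := 49  bus=[BusRdX]  L6: P0=M P1=I  mem[L6]=80
10. P1: load  L5  bus=[BusRd]  L5: P0=S P1=S  mem[L5]=40
11. P1: load  L1  bus=[BusRd,Flush]  L1: P0=S P1=S  mem[L1]=21

invalidations = 1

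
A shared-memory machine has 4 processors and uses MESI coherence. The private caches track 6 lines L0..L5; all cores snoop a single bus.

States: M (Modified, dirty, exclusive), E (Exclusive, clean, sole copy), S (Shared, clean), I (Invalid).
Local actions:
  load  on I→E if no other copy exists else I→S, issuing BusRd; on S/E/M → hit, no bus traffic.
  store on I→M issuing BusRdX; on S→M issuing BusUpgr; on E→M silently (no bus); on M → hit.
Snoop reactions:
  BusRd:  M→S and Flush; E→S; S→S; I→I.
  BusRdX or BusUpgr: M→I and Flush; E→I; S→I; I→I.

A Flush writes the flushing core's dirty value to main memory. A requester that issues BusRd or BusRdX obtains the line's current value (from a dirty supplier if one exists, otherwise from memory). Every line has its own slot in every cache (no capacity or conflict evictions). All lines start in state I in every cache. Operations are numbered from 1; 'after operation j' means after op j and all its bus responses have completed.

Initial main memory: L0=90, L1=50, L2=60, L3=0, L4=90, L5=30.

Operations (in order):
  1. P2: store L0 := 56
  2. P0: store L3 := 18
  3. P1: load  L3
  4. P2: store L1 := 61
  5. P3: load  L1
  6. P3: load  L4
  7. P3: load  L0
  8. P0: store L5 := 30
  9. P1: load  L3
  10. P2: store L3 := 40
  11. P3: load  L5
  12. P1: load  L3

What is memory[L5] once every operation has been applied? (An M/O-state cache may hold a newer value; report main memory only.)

1. P2: store L0 := 56  bus=[BusRdX]  L0: P0=I P1=I P2=M P3=I  mem[L0]=90
2. P0: store L3 := 18  bus=[BusRdX]  L3: P0=M P1=I P2=I P3=I  mem[L3]=0
3. P1: load  L3  bus=[BusRd,Flush]  L3: P0=S P1=S P2=I P3=I  mem[L3]=18
4. P2: store L1 := 61  bus=[BusRdX]  L1: P0=I P1=I P2=M P3=I  mem[L1]=50
5. P3: load  L1  bus=[BusRd,Flush]  L1: P0=I P1=I P2=S P3=S  mem[L1]=61
6. P3: load  L4  bus=[BusRd]  L4: P0=I P1=I P2=I P3=E  mem[L4]=90
7. P3: load  L0  bus=[BusRd,Flush]  L0: P0=I P1=I P2=S P3=S  mem[L0]=56
8. P0: store L5 := 30  bus=[BusRdX]  L5: P0=M P1=I P2=I P3=I  mem[L5]=30
9. P1: load  L3  bus=[-]  L3: P0=S P1=S P2=I P3=I  mem[L3]=18
10. P2: store L3 := 40  bus=[BusRdX]  L3: P0=I P1=I P2=M P3=I  mem[L3]=18
11. P3: load  L5  bus=[BusRd,Flush]  L5: P0=S P1=I P2=I P3=S  mem[L5]=30
12. P1: load  L3  bus=[BusRd,Flush]  L3: P0=I P1=S P2=S P3=I  mem[L3]=40

memory[L5] = 30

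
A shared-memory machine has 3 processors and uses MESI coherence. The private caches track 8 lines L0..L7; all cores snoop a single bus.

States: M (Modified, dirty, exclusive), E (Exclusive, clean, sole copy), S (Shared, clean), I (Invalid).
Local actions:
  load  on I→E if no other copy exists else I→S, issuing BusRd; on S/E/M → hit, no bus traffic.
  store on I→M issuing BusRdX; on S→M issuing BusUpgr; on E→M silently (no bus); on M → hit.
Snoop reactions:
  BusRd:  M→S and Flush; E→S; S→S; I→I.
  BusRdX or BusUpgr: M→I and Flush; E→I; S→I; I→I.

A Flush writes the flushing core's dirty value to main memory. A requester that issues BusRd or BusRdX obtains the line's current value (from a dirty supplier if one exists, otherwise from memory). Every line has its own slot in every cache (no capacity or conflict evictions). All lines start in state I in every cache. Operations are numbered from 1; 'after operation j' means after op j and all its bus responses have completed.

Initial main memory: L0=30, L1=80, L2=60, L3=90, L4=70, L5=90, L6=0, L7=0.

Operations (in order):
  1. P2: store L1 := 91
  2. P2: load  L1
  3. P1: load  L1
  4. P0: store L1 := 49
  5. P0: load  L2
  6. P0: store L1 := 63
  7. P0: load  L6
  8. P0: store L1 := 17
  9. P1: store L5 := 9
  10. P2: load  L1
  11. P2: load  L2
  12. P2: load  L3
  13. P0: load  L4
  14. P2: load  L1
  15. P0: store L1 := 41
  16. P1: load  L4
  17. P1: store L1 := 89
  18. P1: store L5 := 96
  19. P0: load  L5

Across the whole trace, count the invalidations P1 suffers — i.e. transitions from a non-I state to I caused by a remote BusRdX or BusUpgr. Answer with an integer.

invalidations = 1

1. P2: store L1 := 91  bus=[BusRdX]  L1: P0=I P1=I P2=M  mem[L1]=80
2. P2: load  L1  bus=[-]  L1: P0=I P1=I P2=M  mem[L1]=80
3. P1: load  L1  bus=[BusRd,Flush]  L1: P0=I P1=S P2=S  mem[L1]=91
4. P0: store L1 := 49  bus=[BusRdX]  L1: P0=M P1=I P2=I  mem[L1]=91
5. P0: load  L2  bus=[BusRd]  L2: P0=E P1=I P2=I  mem[L2]=60
6. P0: store L1 := 63  bus=[-]  L1: P0=M P1=I P2=I  mem[L1]=91
7. P0: load  L6  bus=[BusRd]  L6: P0=E P1=I P2=I  mem[L6]=0
8. P0: store L1 := 17  bus=[-]  L1: P0=M P1=I P2=I  mem[L1]=91
9. P1: store L5 := 9  bus=[BusRdX]  L5: P0=I P1=M P2=I  mem[L5]=90
10. P2: load  L1  bus=[BusRd,Flush]  L1: P0=S P1=I P2=S  mem[L1]=17
11. P2: load  L2  bus=[BusRd]  L2: P0=S P1=I P2=S  mem[L2]=60
12. P2: load  L3  bus=[BusRd]  L3: P0=I P1=I P2=E  mem[L3]=90
13. P0: load  L4  bus=[BusRd]  L4: P0=E P1=I P2=I  mem[L4]=70
14. P2: load  L1  bus=[-]  L1: P0=S P1=I P2=S  mem[L1]=17
15. P0: store L1 := 41  bus=[BusUpgr]  L1: P0=M P1=I P2=I  mem[L1]=17
16. P1: load  L4  bus=[BusRd]  L4: P0=S P1=S P2=I  mem[L4]=70
17. P1: store L1 := 89  bus=[BusRdX,Flush]  L1: P0=I P1=M P2=I  mem[L1]=41
18. P1: store L5 := 96  bus=[-]  L5: P0=I P1=M P2=I  mem[L5]=90
19. P0: load  L5  bus=[BusRd,Flush]  L5: P0=S P1=S P2=I  mem[L5]=96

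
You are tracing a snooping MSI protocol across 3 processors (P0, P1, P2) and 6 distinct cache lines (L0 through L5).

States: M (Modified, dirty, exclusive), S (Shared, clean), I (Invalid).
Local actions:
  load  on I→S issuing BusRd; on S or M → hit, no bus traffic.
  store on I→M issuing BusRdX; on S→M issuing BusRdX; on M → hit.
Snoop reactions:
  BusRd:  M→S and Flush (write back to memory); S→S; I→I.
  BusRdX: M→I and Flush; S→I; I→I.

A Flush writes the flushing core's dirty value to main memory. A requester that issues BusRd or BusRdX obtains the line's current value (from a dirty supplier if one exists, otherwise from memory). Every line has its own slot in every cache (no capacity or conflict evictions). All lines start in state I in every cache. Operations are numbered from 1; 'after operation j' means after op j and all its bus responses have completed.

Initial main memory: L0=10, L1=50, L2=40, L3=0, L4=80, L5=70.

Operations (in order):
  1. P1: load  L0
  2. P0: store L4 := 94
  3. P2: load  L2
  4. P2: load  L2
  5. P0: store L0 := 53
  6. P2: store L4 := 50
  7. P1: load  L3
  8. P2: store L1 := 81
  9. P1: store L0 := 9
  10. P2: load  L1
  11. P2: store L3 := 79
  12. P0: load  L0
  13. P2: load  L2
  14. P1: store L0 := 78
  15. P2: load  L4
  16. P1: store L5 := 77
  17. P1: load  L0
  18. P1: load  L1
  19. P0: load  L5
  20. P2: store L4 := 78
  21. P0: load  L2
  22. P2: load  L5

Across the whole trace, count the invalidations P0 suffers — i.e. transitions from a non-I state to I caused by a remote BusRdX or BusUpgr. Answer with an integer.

1. P1: load  L0  bus=[BusRd]  L0: P0=I P1=S P2=I  mem[L0]=10
2. P0: store L4 := 94  bus=[BusRdX]  L4: P0=M P1=I P2=I  mem[L4]=80
3. P2: load  L2  bus=[BusRd]  L2: P0=I P1=I P2=S  mem[L2]=40
4. P2: load  L2  bus=[-]  L2: P0=I P1=I P2=S  mem[L2]=40
5. P0: store L0 := 53  bus=[BusRdX]  L0: P0=M P1=I P2=I  mem[L0]=10
6. P2: store L4 := 50  bus=[BusRdX,Flush]  L4: P0=I P1=I P2=M  mem[L4]=94
7. P1: load  L3  bus=[BusRd]  L3: P0=I P1=S P2=I  mem[L3]=0
8. P2: store L1 := 81  bus=[BusRdX]  L1: P0=I P1=I P2=M  mem[L1]=50
9. P1: store L0 := 9  bus=[BusRdX,Flush]  L0: P0=I P1=M P2=I  mem[L0]=53
10. P2: load  L1  bus=[-]  L1: P0=I P1=I P2=M  mem[L1]=50
11. P2: store L3 := 79  bus=[BusRdX]  L3: P0=I P1=I P2=M  mem[L3]=0
12. P0: load  L0  bus=[BusRd,Flush]  L0: P0=S P1=S P2=I  mem[L0]=9
13. P2: load  L2  bus=[-]  L2: P0=I P1=I P2=S  mem[L2]=40
14. P1: store L0 := 78  bus=[BusRdX]  L0: P0=I P1=M P2=I  mem[L0]=9
15. P2: load  L4  bus=[-]  L4: P0=I P1=I P2=M  mem[L4]=94
16. P1: store L5 := 77  bus=[BusRdX]  L5: P0=I P1=M P2=I  mem[L5]=70
17. P1: load  L0  bus=[-]  L0: P0=I P1=M P2=I  mem[L0]=9
18. P1: load  L1  bus=[BusRd,Flush]  L1: P0=I P1=S P2=S  mem[L1]=81
19. P0: load  L5  bus=[BusRd,Flush]  L5: P0=S P1=S P2=I  mem[L5]=77
20. P2: store L4 := 78  bus=[-]  L4: P0=I P1=I P2=M  mem[L4]=94
21. P0: load  L2  bus=[BusRd]  L2: P0=S P1=I P2=S  mem[L2]=40
22. P2: load  L5  bus=[BusRd]  L5: P0=S P1=S P2=S  mem[L5]=77

invalidations = 3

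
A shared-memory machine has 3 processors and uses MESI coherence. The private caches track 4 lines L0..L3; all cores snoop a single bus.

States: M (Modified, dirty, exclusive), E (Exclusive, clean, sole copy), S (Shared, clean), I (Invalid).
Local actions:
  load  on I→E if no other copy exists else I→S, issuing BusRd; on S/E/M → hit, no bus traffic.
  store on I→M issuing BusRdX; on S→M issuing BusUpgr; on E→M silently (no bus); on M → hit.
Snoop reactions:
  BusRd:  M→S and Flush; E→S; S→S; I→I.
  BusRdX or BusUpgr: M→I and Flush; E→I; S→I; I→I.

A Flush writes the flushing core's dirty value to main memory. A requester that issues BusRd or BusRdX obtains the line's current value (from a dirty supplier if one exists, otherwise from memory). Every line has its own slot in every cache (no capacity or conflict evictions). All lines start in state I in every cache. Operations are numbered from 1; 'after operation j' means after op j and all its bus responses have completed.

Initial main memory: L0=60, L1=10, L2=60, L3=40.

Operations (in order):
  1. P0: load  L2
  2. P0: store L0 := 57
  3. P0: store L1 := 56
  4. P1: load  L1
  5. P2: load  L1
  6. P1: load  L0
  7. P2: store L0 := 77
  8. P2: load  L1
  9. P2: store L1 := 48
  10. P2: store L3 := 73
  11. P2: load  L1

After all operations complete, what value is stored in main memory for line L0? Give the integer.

memory[L0] = 57

  op1 P0: load  L2 → E/I/I on L2; bus BusRd; mem=60
  op2 P0: store L0 := 57 → M/I/I on L0; bus BusRdX; mem=60
  op3 P0: store L1 := 56 → M/I/I on L1; bus BusRdX; mem=10
  op4 P1: load  L1 → S/S/I on L1; bus BusRd Flush; mem=56
  op5 P2: load  L1 → S/S/S on L1; bus BusRd; mem=56
  op6 P1: load  L0 → S/S/I on L0; bus BusRd Flush; mem=57
  op7 P2: store L0 := 77 → I/I/M on L0; bus BusRdX; mem=57
  op8 P2: load  L1 → S/S/S on L1; bus (none); mem=56
  op9 P2: store L1 := 48 → I/I/M on L1; bus BusUpgr; mem=56
  op10 P2: store L3 := 73 → I/I/M on L3; bus BusRdX; mem=40
  op11 P2: load  L1 → I/I/M on L1; bus (none); mem=56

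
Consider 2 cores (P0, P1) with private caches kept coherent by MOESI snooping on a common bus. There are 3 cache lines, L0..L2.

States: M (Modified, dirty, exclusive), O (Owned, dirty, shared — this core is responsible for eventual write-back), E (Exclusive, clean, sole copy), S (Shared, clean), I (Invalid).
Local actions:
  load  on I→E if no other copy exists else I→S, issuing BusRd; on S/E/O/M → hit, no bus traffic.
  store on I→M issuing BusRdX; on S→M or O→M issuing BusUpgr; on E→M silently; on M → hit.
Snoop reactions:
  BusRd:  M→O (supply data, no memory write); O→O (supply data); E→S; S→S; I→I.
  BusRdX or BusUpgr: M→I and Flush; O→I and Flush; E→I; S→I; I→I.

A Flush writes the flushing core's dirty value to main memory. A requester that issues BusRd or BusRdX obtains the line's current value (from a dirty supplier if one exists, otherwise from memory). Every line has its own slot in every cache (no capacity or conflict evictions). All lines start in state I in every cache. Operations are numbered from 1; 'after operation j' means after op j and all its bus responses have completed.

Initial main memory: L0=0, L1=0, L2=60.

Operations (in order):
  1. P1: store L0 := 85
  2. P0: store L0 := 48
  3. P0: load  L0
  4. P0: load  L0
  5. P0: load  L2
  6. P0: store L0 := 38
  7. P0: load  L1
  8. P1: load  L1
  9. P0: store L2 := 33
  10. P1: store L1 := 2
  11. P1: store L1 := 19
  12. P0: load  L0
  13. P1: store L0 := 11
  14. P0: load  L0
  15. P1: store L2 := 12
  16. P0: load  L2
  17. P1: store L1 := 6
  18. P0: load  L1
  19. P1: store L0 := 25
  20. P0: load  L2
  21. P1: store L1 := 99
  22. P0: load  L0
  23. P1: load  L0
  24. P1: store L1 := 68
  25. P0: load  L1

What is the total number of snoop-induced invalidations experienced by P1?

[1] P1: store L0 := 85 | P0:I, P1:M(85) | bus: BusRdX
[2] P0: store L0 := 48 | P0:M(48), P1:I | bus: BusRdX,Flush
[3] P0: load  L0 | P0:M(48), P1:I | bus: none
[4] P0: load  L0 | P0:M(48), P1:I | bus: none
[5] P0: load  L2 | P0:E(60), P1:I | bus: BusRd
[6] P0: store L0 := 38 | P0:M(38), P1:I | bus: none
[7] P0: load  L1 | P0:E(0), P1:I | bus: BusRd
[8] P1: load  L1 | P0:S(0), P1:S(0) | bus: BusRd
[9] P0: store L2 := 33 | P0:M(33), P1:I | bus: none
[10] P1: store L1 := 2 | P0:I, P1:M(2) | bus: BusUpgr
[11] P1: store L1 := 19 | P0:I, P1:M(19) | bus: none
[12] P0: load  L0 | P0:M(38), P1:I | bus: none
[13] P1: store L0 := 11 | P0:I, P1:M(11) | bus: BusRdX,Flush
[14] P0: load  L0 | P0:S(11), P1:O(11) | bus: BusRd
[15] P1: store L2 := 12 | P0:I, P1:M(12) | bus: BusRdX,Flush
[16] P0: load  L2 | P0:S(12), P1:O(12) | bus: BusRd
[17] P1: store L1 := 6 | P0:I, P1:M(6) | bus: none
[18] P0: load  L1 | P0:S(6), P1:O(6) | bus: BusRd
[19] P1: store L0 := 25 | P0:I, P1:M(25) | bus: BusUpgr
[20] P0: load  L2 | P0:S(12), P1:O(12) | bus: none
[21] P1: store L1 := 99 | P0:I, P1:M(99) | bus: BusUpgr
[22] P0: load  L0 | P0:S(25), P1:O(25) | bus: BusRd
[23] P1: load  L0 | P0:S(25), P1:O(25) | bus: none
[24] P1: store L1 := 68 | P0:I, P1:M(68) | bus: none
[25] P0: load  L1 | P0:S(68), P1:O(68) | bus: BusRd

invalidations = 1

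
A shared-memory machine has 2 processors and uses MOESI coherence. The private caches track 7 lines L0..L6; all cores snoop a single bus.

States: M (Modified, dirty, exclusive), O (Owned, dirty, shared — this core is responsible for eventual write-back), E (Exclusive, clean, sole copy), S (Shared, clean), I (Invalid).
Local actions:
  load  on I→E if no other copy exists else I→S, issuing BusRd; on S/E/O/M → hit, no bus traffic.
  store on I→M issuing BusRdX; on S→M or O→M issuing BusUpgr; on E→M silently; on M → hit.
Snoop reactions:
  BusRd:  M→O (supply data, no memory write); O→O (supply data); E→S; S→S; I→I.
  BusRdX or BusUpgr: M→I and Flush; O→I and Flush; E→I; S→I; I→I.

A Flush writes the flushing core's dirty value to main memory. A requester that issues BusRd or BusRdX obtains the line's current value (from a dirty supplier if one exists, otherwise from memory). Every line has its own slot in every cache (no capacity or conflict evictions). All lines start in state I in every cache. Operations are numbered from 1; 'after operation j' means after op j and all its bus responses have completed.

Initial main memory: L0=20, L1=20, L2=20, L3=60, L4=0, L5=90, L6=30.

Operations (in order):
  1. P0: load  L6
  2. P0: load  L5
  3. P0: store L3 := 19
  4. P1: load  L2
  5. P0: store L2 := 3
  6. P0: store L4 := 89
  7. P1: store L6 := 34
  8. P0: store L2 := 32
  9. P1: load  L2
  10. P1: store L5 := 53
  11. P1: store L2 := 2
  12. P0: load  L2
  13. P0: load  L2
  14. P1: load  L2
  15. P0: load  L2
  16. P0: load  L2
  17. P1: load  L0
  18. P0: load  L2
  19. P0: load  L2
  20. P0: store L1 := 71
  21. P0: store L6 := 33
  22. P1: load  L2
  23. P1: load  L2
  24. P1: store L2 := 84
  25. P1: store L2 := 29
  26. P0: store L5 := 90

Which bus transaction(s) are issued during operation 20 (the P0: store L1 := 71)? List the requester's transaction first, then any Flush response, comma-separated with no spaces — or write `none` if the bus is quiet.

[1] P0: load  L6 | P0:E(30), P1:I | bus: BusRd
[2] P0: load  L5 | P0:E(90), P1:I | bus: BusRd
[3] P0: store L3 := 19 | P0:M(19), P1:I | bus: BusRdX
[4] P1: load  L2 | P0:I, P1:E(20) | bus: BusRd
[5] P0: store L2 := 3 | P0:M(3), P1:I | bus: BusRdX
[6] P0: store L4 := 89 | P0:M(89), P1:I | bus: BusRdX
[7] P1: store L6 := 34 | P0:I, P1:M(34) | bus: BusRdX
[8] P0: store L2 := 32 | P0:M(32), P1:I | bus: none
[9] P1: load  L2 | P0:O(32), P1:S(32) | bus: BusRd
[10] P1: store L5 := 53 | P0:I, P1:M(53) | bus: BusRdX
[11] P1: store L2 := 2 | P0:I, P1:M(2) | bus: BusUpgr,Flush
[12] P0: load  L2 | P0:S(2), P1:O(2) | bus: BusRd
[13] P0: load  L2 | P0:S(2), P1:O(2) | bus: none
[14] P1: load  L2 | P0:S(2), P1:O(2) | bus: none
[15] P0: load  L2 | P0:S(2), P1:O(2) | bus: none
[16] P0: load  L2 | P0:S(2), P1:O(2) | bus: none
[17] P1: load  L0 | P0:I, P1:E(20) | bus: BusRd
[18] P0: load  L2 | P0:S(2), P1:O(2) | bus: none
[19] P0: load  L2 | P0:S(2), P1:O(2) | bus: none
[20] P0: store L1 := 71 | P0:M(71), P1:I | bus: BusRdX
[21] P0: store L6 := 33 | P0:M(33), P1:I | bus: BusRdX,Flush
[22] P1: load  L2 | P0:S(2), P1:O(2) | bus: none
[23] P1: load  L2 | P0:S(2), P1:O(2) | bus: none
[24] P1: store L2 := 84 | P0:I, P1:M(84) | bus: BusUpgr
[25] P1: store L2 := 29 | P0:I, P1:M(29) | bus: none
[26] P0: store L5 := 90 | P0:M(90), P1:I | bus: BusRdX,Flush

bus = BusRdX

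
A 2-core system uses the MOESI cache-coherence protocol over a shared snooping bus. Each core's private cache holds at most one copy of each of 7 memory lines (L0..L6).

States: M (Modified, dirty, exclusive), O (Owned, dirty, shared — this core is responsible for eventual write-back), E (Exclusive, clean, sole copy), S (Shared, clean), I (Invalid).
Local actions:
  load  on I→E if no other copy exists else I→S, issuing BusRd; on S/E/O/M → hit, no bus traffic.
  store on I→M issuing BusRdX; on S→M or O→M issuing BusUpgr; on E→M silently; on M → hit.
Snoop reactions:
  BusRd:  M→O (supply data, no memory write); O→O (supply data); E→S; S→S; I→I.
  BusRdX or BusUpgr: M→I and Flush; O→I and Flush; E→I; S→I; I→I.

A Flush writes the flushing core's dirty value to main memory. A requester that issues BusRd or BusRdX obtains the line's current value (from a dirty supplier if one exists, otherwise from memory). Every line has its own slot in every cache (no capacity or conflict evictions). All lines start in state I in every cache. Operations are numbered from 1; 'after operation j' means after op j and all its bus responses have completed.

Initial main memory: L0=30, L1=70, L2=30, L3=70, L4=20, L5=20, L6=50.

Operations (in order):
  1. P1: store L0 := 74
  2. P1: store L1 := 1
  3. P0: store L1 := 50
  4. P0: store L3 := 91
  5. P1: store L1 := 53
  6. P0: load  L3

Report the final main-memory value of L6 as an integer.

[1] P1: store L0 := 74 | P0:I, P1:M(74) | bus: BusRdX
[2] P1: store L1 := 1 | P0:I, P1:M(1) | bus: BusRdX
[3] P0: store L1 := 50 | P0:M(50), P1:I | bus: BusRdX,Flush
[4] P0: store L3 := 91 | P0:M(91), P1:I | bus: BusRdX
[5] P1: store L1 := 53 | P0:I, P1:M(53) | bus: BusRdX,Flush
[6] P0: load  L3 | P0:M(91), P1:I | bus: none

memory[L6] = 50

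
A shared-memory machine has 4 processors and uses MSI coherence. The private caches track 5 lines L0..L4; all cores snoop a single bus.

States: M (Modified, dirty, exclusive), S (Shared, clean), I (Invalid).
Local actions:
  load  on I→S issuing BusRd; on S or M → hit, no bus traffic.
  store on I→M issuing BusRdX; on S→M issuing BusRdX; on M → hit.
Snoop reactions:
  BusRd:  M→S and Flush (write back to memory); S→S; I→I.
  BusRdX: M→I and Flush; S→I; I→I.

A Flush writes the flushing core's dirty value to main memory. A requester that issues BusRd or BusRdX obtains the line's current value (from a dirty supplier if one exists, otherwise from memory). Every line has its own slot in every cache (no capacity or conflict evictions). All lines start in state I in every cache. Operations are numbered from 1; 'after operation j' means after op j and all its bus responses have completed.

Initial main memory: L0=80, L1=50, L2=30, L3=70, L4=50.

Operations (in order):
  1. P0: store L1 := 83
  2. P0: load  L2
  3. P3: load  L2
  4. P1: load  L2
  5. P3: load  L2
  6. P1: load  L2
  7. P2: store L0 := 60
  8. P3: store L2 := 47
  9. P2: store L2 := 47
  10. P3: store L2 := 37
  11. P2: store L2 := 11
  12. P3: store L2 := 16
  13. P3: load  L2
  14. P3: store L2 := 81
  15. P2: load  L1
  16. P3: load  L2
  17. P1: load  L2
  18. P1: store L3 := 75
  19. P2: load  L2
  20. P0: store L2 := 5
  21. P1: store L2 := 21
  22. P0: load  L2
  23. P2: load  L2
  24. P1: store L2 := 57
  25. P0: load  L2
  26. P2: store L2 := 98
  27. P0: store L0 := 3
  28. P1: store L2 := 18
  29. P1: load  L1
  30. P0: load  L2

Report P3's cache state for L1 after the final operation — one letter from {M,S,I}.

step 1: P0: store L1 := 83  ⟶  MIII  (L1)  txn=BusRdX  M[L1]=50
step 2: P0: load  L2  ⟶  SIII  (L2)  txn=BusRd  M[L2]=30
step 3: P3: load  L2  ⟶  SIIS  (L2)  txn=BusRd  M[L2]=30
step 4: P1: load  L2  ⟶  SSIS  (L2)  txn=BusRd  M[L2]=30
step 5: P3: load  L2  ⟶  SSIS  (L2)  txn=∅  M[L2]=30
step 6: P1: load  L2  ⟶  SSIS  (L2)  txn=∅  M[L2]=30
step 7: P2: store L0 := 60  ⟶  IIMI  (L0)  txn=BusRdX  M[L0]=80
step 8: P3: store L2 := 47  ⟶  IIIM  (L2)  txn=BusRdX  M[L2]=30
step 9: P2: store L2 := 47  ⟶  IIMI  (L2)  txn=BusRdX+Flush  M[L2]=47
step 10: P3: store L2 := 37  ⟶  IIIM  (L2)  txn=BusRdX+Flush  M[L2]=47
step 11: P2: store L2 := 11  ⟶  IIMI  (L2)  txn=BusRdX+Flush  M[L2]=37
step 12: P3: store L2 := 16  ⟶  IIIM  (L2)  txn=BusRdX+Flush  M[L2]=11
step 13: P3: load  L2  ⟶  IIIM  (L2)  txn=∅  M[L2]=11
step 14: P3: store L2 := 81  ⟶  IIIM  (L2)  txn=∅  M[L2]=11
step 15: P2: load  L1  ⟶  SISI  (L1)  txn=BusRd+Flush  M[L1]=83
step 16: P3: load  L2  ⟶  IIIM  (L2)  txn=∅  M[L2]=11
step 17: P1: load  L2  ⟶  ISIS  (L2)  txn=BusRd+Flush  M[L2]=81
step 18: P1: store L3 := 75  ⟶  IMII  (L3)  txn=BusRdX  M[L3]=70
step 19: P2: load  L2  ⟶  ISSS  (L2)  txn=BusRd  M[L2]=81
step 20: P0: store L2 := 5  ⟶  MIII  (L2)  txn=BusRdX  M[L2]=81
step 21: P1: store L2 := 21  ⟶  IMII  (L2)  txn=BusRdX+Flush  M[L2]=5
step 22: P0: load  L2  ⟶  SSII  (L2)  txn=BusRd+Flush  M[L2]=21
step 23: P2: load  L2  ⟶  SSSI  (L2)  txn=BusRd  M[L2]=21
step 24: P1: store L2 := 57  ⟶  IMII  (L2)  txn=BusRdX  M[L2]=21
step 25: P0: load  L2  ⟶  SSII  (L2)  txn=BusRd+Flush  M[L2]=57
step 26: P2: store L2 := 98  ⟶  IIMI  (L2)  txn=BusRdX  M[L2]=57
step 27: P0: store L0 := 3  ⟶  MIII  (L0)  txn=BusRdX+Flush  M[L0]=60
step 28: P1: store L2 := 18  ⟶  IMII  (L2)  txn=BusRdX+Flush  M[L2]=98
step 29: P1: load  L1  ⟶  SSSI  (L1)  txn=BusRd  M[L1]=83
step 30: P0: load  L2  ⟶  SSII  (L2)  txn=BusRd+Flush  M[L2]=18

state = I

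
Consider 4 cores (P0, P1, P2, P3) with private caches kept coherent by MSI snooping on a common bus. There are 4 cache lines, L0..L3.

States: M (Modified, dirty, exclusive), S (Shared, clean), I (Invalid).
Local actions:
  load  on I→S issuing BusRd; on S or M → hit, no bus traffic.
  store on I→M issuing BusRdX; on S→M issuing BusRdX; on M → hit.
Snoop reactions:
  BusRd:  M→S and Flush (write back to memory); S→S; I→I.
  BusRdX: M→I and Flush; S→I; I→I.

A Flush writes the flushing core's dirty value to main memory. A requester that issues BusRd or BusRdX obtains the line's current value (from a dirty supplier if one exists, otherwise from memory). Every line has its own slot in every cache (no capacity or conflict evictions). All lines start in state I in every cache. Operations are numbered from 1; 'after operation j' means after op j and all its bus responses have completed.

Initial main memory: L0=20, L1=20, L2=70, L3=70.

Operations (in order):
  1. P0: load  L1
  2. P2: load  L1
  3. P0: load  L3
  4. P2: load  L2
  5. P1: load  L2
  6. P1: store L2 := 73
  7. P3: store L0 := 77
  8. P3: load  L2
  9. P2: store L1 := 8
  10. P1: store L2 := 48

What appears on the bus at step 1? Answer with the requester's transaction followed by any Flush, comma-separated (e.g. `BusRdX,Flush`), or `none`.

bus = BusRd

1. P0: load  L1  bus=[BusRd]  L1: P0=S P1=I P2=I P3=I  mem[L1]=20
2. P2: load  L1  bus=[BusRd]  L1: P0=S P1=I P2=S P3=I  mem[L1]=20
3. P0: load  L3  bus=[BusRd]  L3: P0=S P1=I P2=I P3=I  mem[L3]=70
4. P2: load  L2  bus=[BusRd]  L2: P0=I P1=I P2=S P3=I  mem[L2]=70
5. P1: load  L2  bus=[BusRd]  L2: P0=I P1=S P2=S P3=I  mem[L2]=70
6. P1: store L2 := 73  bus=[BusRdX]  L2: P0=I P1=M P2=I P3=I  mem[L2]=70
7. P3: store L0 := 77  bus=[BusRdX]  L0: P0=I P1=I P2=I P3=M  mem[L0]=20
8. P3: load  L2  bus=[BusRd,Flush]  L2: P0=I P1=S P2=I P3=S  mem[L2]=73
9. P2: store L1 := 8  bus=[BusRdX]  L1: P0=I P1=I P2=M P3=I  mem[L1]=20
10. P1: store L2 := 48  bus=[BusRdX]  L2: P0=I P1=M P2=I P3=I  mem[L2]=73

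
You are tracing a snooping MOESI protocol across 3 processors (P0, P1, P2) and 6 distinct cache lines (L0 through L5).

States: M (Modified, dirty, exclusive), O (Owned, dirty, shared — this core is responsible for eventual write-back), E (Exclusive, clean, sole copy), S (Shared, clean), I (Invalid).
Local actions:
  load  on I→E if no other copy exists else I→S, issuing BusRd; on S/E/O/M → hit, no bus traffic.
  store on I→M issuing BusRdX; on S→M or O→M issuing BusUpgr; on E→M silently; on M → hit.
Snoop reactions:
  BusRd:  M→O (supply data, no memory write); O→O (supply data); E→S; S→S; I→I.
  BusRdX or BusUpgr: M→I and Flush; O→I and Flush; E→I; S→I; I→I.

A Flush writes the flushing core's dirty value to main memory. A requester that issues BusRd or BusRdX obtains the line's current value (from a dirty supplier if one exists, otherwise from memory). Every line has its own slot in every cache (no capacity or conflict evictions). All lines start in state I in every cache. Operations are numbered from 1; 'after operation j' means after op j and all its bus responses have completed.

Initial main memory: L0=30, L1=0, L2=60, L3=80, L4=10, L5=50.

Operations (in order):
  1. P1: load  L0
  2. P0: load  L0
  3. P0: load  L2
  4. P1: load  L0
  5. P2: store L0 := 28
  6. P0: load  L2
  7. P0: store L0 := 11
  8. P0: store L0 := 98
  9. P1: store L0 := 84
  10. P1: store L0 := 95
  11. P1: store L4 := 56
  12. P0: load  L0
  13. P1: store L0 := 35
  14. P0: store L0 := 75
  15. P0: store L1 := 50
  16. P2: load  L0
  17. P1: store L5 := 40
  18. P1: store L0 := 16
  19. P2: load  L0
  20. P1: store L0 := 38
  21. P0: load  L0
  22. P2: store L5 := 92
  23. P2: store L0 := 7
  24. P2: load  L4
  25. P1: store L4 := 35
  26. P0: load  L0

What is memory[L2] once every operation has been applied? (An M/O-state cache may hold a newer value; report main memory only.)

[1] P1: load  L0 | P0:I, P1:E(30), P2:I | bus: BusRd
[2] P0: load  L0 | P0:S(30), P1:S(30), P2:I | bus: BusRd
[3] P0: load  L2 | P0:E(60), P1:I, P2:I | bus: BusRd
[4] P1: load  L0 | P0:S(30), P1:S(30), P2:I | bus: none
[5] P2: store L0 := 28 | P0:I, P1:I, P2:M(28) | bus: BusRdX
[6] P0: load  L2 | P0:E(60), P1:I, P2:I | bus: none
[7] P0: store L0 := 11 | P0:M(11), P1:I, P2:I | bus: BusRdX,Flush
[8] P0: store L0 := 98 | P0:M(98), P1:I, P2:I | bus: none
[9] P1: store L0 := 84 | P0:I, P1:M(84), P2:I | bus: BusRdX,Flush
[10] P1: store L0 := 95 | P0:I, P1:M(95), P2:I | bus: none
[11] P1: store L4 := 56 | P0:I, P1:M(56), P2:I | bus: BusRdX
[12] P0: load  L0 | P0:S(95), P1:O(95), P2:I | bus: BusRd
[13] P1: store L0 := 35 | P0:I, P1:M(35), P2:I | bus: BusUpgr
[14] P0: store L0 := 75 | P0:M(75), P1:I, P2:I | bus: BusRdX,Flush
[15] P0: store L1 := 50 | P0:M(50), P1:I, P2:I | bus: BusRdX
[16] P2: load  L0 | P0:O(75), P1:I, P2:S(75) | bus: BusRd
[17] P1: store L5 := 40 | P0:I, P1:M(40), P2:I | bus: BusRdX
[18] P1: store L0 := 16 | P0:I, P1:M(16), P2:I | bus: BusRdX,Flush
[19] P2: load  L0 | P0:I, P1:O(16), P2:S(16) | bus: BusRd
[20] P1: store L0 := 38 | P0:I, P1:M(38), P2:I | bus: BusUpgr
[21] P0: load  L0 | P0:S(38), P1:O(38), P2:I | bus: BusRd
[22] P2: store L5 := 92 | P0:I, P1:I, P2:M(92) | bus: BusRdX,Flush
[23] P2: store L0 := 7 | P0:I, P1:I, P2:M(7) | bus: BusRdX,Flush
[24] P2: load  L4 | P0:I, P1:O(56), P2:S(56) | bus: BusRd
[25] P1: store L4 := 35 | P0:I, P1:M(35), P2:I | bus: BusUpgr
[26] P0: load  L0 | P0:S(7), P1:I, P2:O(7) | bus: BusRd

memory[L2] = 60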